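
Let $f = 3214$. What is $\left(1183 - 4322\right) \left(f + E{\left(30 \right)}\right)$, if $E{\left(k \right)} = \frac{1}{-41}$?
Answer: $- \frac{413635447}{41} \approx -1.0089 \cdot 10^{7}$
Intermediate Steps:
$E{\left(k \right)} = - \frac{1}{41}$
$\left(1183 - 4322\right) \left(f + E{\left(30 \right)}\right) = \left(1183 - 4322\right) \left(3214 - \frac{1}{41}\right) = \left(-3139\right) \frac{131773}{41} = - \frac{413635447}{41}$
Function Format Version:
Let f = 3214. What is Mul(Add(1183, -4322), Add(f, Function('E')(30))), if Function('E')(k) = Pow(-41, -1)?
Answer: Rational(-413635447, 41) ≈ -1.0089e+7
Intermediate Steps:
Function('E')(k) = Rational(-1, 41)
Mul(Add(1183, -4322), Add(f, Function('E')(30))) = Mul(Add(1183, -4322), Add(3214, Rational(-1, 41))) = Mul(-3139, Rational(131773, 41)) = Rational(-413635447, 41)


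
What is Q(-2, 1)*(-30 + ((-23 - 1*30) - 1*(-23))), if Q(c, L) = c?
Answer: 120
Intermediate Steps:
Q(-2, 1)*(-30 + ((-23 - 1*30) - 1*(-23))) = -2*(-30 + ((-23 - 1*30) - 1*(-23))) = -2*(-30 + ((-23 - 30) + 23)) = -2*(-30 + (-53 + 23)) = -2*(-30 - 30) = -2*(-60) = 120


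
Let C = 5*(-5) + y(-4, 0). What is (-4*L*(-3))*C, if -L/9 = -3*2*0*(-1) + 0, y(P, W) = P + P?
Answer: 0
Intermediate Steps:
y(P, W) = 2*P
L = 0 (L = -9*(-3*2*0*(-1) + 0) = -9*(-0*(-1) + 0) = -9*(-3*0 + 0) = -9*(0 + 0) = -9*0 = 0)
C = -33 (C = 5*(-5) + 2*(-4) = -25 - 8 = -33)
(-4*L*(-3))*C = -4*0*(-3)*(-33) = -0*(-33) = -4*0*(-33) = 0*(-33) = 0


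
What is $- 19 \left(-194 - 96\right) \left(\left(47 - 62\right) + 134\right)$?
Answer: $655690$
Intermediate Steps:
$- 19 \left(-194 - 96\right) \left(\left(47 - 62\right) + 134\right) = - 19 \left(- 290 \left(\left(47 - 62\right) + 134\right)\right) = - 19 \left(- 290 \left(-15 + 134\right)\right) = - 19 \left(\left(-290\right) 119\right) = \left(-19\right) \left(-34510\right) = 655690$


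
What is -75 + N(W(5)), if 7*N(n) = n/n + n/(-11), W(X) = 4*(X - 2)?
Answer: -5776/77 ≈ -75.013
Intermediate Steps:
W(X) = -8 + 4*X (W(X) = 4*(-2 + X) = -8 + 4*X)
N(n) = ⅐ - n/77 (N(n) = (n/n + n/(-11))/7 = (1 + n*(-1/11))/7 = (1 - n/11)/7 = ⅐ - n/77)
-75 + N(W(5)) = -75 + (⅐ - (-8 + 4*5)/77) = -75 + (⅐ - (-8 + 20)/77) = -75 + (⅐ - 1/77*12) = -75 + (⅐ - 12/77) = -75 - 1/77 = -5776/77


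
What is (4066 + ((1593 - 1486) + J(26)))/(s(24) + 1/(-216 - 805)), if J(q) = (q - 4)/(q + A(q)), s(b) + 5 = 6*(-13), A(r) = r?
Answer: -110787689/2203344 ≈ -50.282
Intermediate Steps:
s(b) = -83 (s(b) = -5 + 6*(-13) = -5 - 78 = -83)
J(q) = (-4 + q)/(2*q) (J(q) = (q - 4)/(q + q) = (-4 + q)/((2*q)) = (-4 + q)*(1/(2*q)) = (-4 + q)/(2*q))
(4066 + ((1593 - 1486) + J(26)))/(s(24) + 1/(-216 - 805)) = (4066 + ((1593 - 1486) + (½)*(-4 + 26)/26))/(-83 + 1/(-216 - 805)) = (4066 + (107 + (½)*(1/26)*22))/(-83 + 1/(-1021)) = (4066 + (107 + 11/26))/(-83 - 1/1021) = (4066 + 2793/26)/(-84744/1021) = (108509/26)*(-1021/84744) = -110787689/2203344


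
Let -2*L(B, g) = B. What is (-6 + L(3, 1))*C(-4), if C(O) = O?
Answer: 30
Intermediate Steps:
L(B, g) = -B/2
(-6 + L(3, 1))*C(-4) = (-6 - ½*3)*(-4) = (-6 - 3/2)*(-4) = -15/2*(-4) = 30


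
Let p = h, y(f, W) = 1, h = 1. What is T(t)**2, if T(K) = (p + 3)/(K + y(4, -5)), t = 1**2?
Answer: 4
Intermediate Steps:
t = 1
p = 1
T(K) = 4/(1 + K) (T(K) = (1 + 3)/(K + 1) = 4/(1 + K))
T(t)**2 = (4/(1 + 1))**2 = (4/2)**2 = (4*(1/2))**2 = 2**2 = 4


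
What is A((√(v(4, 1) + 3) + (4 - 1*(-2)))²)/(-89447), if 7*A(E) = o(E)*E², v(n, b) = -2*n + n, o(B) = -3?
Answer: 141/27223 + 360*I/89447 ≈ 0.0051794 + 0.0040247*I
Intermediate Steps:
v(n, b) = -n
A(E) = -3*E²/7 (A(E) = (-3*E²)/7 = -3*E²/7)
A((√(v(4, 1) + 3) + (4 - 1*(-2)))²)/(-89447) = -3*(√(-1*4 + 3) + (4 - 1*(-2)))⁴/7/(-89447) = -3*(√(-4 + 3) + (4 + 2))⁴/7*(-1/89447) = -3*(√(-1) + 6)⁴/7*(-1/89447) = -3*(I + 6)⁴/7*(-1/89447) = -3*(6 + I)⁴/7*(-1/89447) = 3*(6 + I)⁴/626129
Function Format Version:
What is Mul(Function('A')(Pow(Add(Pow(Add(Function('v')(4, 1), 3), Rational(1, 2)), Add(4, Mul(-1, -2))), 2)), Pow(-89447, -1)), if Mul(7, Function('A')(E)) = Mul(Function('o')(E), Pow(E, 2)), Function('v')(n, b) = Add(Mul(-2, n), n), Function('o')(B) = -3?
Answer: Add(Rational(141, 27223), Mul(Rational(360, 89447), I)) ≈ Add(0.0051794, Mul(0.0040247, I))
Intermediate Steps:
Function('v')(n, b) = Mul(-1, n)
Function('A')(E) = Mul(Rational(-3, 7), Pow(E, 2)) (Function('A')(E) = Mul(Rational(1, 7), Mul(-3, Pow(E, 2))) = Mul(Rational(-3, 7), Pow(E, 2)))
Mul(Function('A')(Pow(Add(Pow(Add(Function('v')(4, 1), 3), Rational(1, 2)), Add(4, Mul(-1, -2))), 2)), Pow(-89447, -1)) = Mul(Mul(Rational(-3, 7), Pow(Pow(Add(Pow(Add(Mul(-1, 4), 3), Rational(1, 2)), Add(4, Mul(-1, -2))), 2), 2)), Pow(-89447, -1)) = Mul(Mul(Rational(-3, 7), Pow(Pow(Add(Pow(Add(-4, 3), Rational(1, 2)), Add(4, 2)), 2), 2)), Rational(-1, 89447)) = Mul(Mul(Rational(-3, 7), Pow(Pow(Add(Pow(-1, Rational(1, 2)), 6), 2), 2)), Rational(-1, 89447)) = Mul(Mul(Rational(-3, 7), Pow(Pow(Add(I, 6), 2), 2)), Rational(-1, 89447)) = Mul(Mul(Rational(-3, 7), Pow(Pow(Add(6, I), 2), 2)), Rational(-1, 89447)) = Mul(Mul(Rational(-3, 7), Pow(Add(6, I), 4)), Rational(-1, 89447)) = Mul(Rational(3, 626129), Pow(Add(6, I), 4))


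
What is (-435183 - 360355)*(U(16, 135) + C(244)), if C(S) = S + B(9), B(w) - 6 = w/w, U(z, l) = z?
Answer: -212408646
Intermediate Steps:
B(w) = 7 (B(w) = 6 + w/w = 6 + 1 = 7)
C(S) = 7 + S (C(S) = S + 7 = 7 + S)
(-435183 - 360355)*(U(16, 135) + C(244)) = (-435183 - 360355)*(16 + (7 + 244)) = -795538*(16 + 251) = -795538*267 = -212408646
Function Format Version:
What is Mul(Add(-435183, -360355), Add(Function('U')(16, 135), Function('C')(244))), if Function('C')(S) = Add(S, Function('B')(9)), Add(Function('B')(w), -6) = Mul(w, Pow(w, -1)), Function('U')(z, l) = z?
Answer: -212408646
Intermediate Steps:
Function('B')(w) = 7 (Function('B')(w) = Add(6, Mul(w, Pow(w, -1))) = Add(6, 1) = 7)
Function('C')(S) = Add(7, S) (Function('C')(S) = Add(S, 7) = Add(7, S))
Mul(Add(-435183, -360355), Add(Function('U')(16, 135), Function('C')(244))) = Mul(Add(-435183, -360355), Add(16, Add(7, 244))) = Mul(-795538, Add(16, 251)) = Mul(-795538, 267) = -212408646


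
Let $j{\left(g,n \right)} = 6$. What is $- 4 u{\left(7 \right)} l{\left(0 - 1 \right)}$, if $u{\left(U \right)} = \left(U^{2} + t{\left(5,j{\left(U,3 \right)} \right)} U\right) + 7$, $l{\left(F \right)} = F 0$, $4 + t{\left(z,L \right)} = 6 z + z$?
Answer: $0$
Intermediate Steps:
$t{\left(z,L \right)} = -4 + 7 z$ ($t{\left(z,L \right)} = -4 + \left(6 z + z\right) = -4 + 7 z$)
$l{\left(F \right)} = 0$
$u{\left(U \right)} = 7 + U^{2} + 31 U$ ($u{\left(U \right)} = \left(U^{2} + \left(-4 + 7 \cdot 5\right) U\right) + 7 = \left(U^{2} + \left(-4 + 35\right) U\right) + 7 = \left(U^{2} + 31 U\right) + 7 = 7 + U^{2} + 31 U$)
$- 4 u{\left(7 \right)} l{\left(0 - 1 \right)} = - 4 \left(7 + 7^{2} + 31 \cdot 7\right) 0 = - 4 \left(7 + 49 + 217\right) 0 = \left(-4\right) 273 \cdot 0 = \left(-1092\right) 0 = 0$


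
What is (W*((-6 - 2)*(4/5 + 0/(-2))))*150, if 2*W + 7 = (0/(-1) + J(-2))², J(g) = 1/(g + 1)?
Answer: 2880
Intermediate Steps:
J(g) = 1/(1 + g)
W = -3 (W = -7/2 + (0/(-1) + 1/(1 - 2))²/2 = -7/2 + (0*(-1) + 1/(-1))²/2 = -7/2 + (0 - 1)²/2 = -7/2 + (½)*(-1)² = -7/2 + (½)*1 = -7/2 + ½ = -3)
(W*((-6 - 2)*(4/5 + 0/(-2))))*150 = -3*(-6 - 2)*(4/5 + 0/(-2))*150 = -(-24)*(4*(⅕) + 0*(-½))*150 = -(-24)*(⅘ + 0)*150 = -(-24)*4/5*150 = -3*(-32/5)*150 = (96/5)*150 = 2880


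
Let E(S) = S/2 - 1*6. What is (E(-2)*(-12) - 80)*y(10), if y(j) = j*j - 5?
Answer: 380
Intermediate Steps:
E(S) = -6 + S/2 (E(S) = S*(½) - 6 = S/2 - 6 = -6 + S/2)
y(j) = -5 + j² (y(j) = j² - 5 = -5 + j²)
(E(-2)*(-12) - 80)*y(10) = ((-6 + (½)*(-2))*(-12) - 80)*(-5 + 10²) = ((-6 - 1)*(-12) - 80)*(-5 + 100) = (-7*(-12) - 80)*95 = (84 - 80)*95 = 4*95 = 380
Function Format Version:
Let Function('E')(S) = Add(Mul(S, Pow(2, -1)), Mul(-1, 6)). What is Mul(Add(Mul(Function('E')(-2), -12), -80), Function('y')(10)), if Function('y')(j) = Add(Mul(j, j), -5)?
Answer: 380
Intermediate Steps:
Function('E')(S) = Add(-6, Mul(Rational(1, 2), S)) (Function('E')(S) = Add(Mul(S, Rational(1, 2)), -6) = Add(Mul(Rational(1, 2), S), -6) = Add(-6, Mul(Rational(1, 2), S)))
Function('y')(j) = Add(-5, Pow(j, 2)) (Function('y')(j) = Add(Pow(j, 2), -5) = Add(-5, Pow(j, 2)))
Mul(Add(Mul(Function('E')(-2), -12), -80), Function('y')(10)) = Mul(Add(Mul(Add(-6, Mul(Rational(1, 2), -2)), -12), -80), Add(-5, Pow(10, 2))) = Mul(Add(Mul(Add(-6, -1), -12), -80), Add(-5, 100)) = Mul(Add(Mul(-7, -12), -80), 95) = Mul(Add(84, -80), 95) = Mul(4, 95) = 380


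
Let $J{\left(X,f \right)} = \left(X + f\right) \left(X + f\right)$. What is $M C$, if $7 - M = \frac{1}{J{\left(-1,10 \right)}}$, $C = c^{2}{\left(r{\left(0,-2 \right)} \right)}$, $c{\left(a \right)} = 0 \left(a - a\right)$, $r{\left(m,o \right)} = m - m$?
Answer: $0$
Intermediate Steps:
$r{\left(m,o \right)} = 0$
$J{\left(X,f \right)} = \left(X + f\right)^{2}$
$c{\left(a \right)} = 0$ ($c{\left(a \right)} = 0 \cdot 0 = 0$)
$C = 0$ ($C = 0^{2} = 0$)
$M = \frac{566}{81}$ ($M = 7 - \frac{1}{\left(-1 + 10\right)^{2}} = 7 - \frac{1}{9^{2}} = 7 - \frac{1}{81} = \frac{566}{81} \approx 6.9877$)
$M C = \frac{566}{81} \cdot 0 = 0$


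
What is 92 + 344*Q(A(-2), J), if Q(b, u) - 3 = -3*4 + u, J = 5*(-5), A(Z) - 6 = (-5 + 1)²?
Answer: -11604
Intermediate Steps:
A(Z) = 22 (A(Z) = 6 + (-5 + 1)² = 6 + (-4)² = 6 + 16 = 22)
J = -25
Q(b, u) = -9 + u (Q(b, u) = 3 + (-3*4 + u) = 3 + (-12 + u) = -9 + u)
92 + 344*Q(A(-2), J) = 92 + 344*(-9 - 25) = 92 + 344*(-34) = 92 - 11696 = -11604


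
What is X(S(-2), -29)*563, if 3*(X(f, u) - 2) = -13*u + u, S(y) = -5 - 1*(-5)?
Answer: 66434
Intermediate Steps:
S(y) = 0 (S(y) = -5 + 5 = 0)
X(f, u) = 2 - 4*u (X(f, u) = 2 + (-13*u + u)/3 = 2 + (-12*u)/3 = 2 - 4*u)
X(S(-2), -29)*563 = (2 - 4*(-29))*563 = (2 + 116)*563 = 118*563 = 66434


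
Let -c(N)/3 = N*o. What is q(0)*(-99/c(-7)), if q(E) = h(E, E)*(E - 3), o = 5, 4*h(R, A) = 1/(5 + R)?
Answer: 99/700 ≈ 0.14143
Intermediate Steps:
h(R, A) = 1/(4*(5 + R))
c(N) = -15*N (c(N) = -3*N*5 = -15*N)
q(E) = (-3 + E)/(4*(5 + E)) (q(E) = (1/(4*(5 + E)))*(E - 3) = (1/(4*(5 + E)))*(-3 + E) = (-3 + E)/(4*(5 + E)))
q(0)*(-99/c(-7)) = ((-3 + 0)/(4*(5 + 0)))*(-99/((-15*(-7)))) = ((¼)*(-3)/5)*(-99/105) = ((¼)*(⅕)*(-3))*(-99*1/105) = -3/20*(-33/35) = 99/700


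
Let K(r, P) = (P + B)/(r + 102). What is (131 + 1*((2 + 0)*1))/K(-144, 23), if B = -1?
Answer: -2793/11 ≈ -253.91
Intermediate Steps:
K(r, P) = (-1 + P)/(102 + r) (K(r, P) = (P - 1)/(r + 102) = (-1 + P)/(102 + r))
(131 + 1*((2 + 0)*1))/K(-144, 23) = (131 + 1*((2 + 0)*1))/(((-1 + 23)/(102 - 144))) = (131 + 1*(2*1))/((22/(-42))) = (131 + 1*2)/((-1/42*22)) = (131 + 2)/(-11/21) = 133*(-21/11) = -2793/11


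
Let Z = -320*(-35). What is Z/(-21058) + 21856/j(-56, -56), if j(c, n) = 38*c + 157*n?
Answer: -36409228/14372085 ≈ -2.5333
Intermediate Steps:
Z = 11200
Z/(-21058) + 21856/j(-56, -56) = 11200/(-21058) + 21856/(38*(-56) + 157*(-56)) = 11200*(-1/21058) + 21856/(-2128 - 8792) = -5600/10529 + 21856/(-10920) = -5600/10529 + 21856*(-1/10920) = -5600/10529 - 2732/1365 = -36409228/14372085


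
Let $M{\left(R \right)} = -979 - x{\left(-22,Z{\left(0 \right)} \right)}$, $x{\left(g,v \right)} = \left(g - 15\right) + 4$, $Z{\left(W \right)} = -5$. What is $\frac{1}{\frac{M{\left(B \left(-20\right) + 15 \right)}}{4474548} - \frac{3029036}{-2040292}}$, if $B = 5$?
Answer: $\frac{1141173061002}{1693954607437} \approx 0.67367$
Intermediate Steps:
$x{\left(g,v \right)} = -11 + g$ ($x{\left(g,v \right)} = \left(-15 + g\right) + 4 = -11 + g$)
$M{\left(R \right)} = -946$ ($M{\left(R \right)} = -979 - \left(-11 - 22\right) = -979 - -33 = -979 + 33 = -946$)
$\frac{1}{\frac{M{\left(B \left(-20\right) + 15 \right)}}{4474548} - \frac{3029036}{-2040292}} = \frac{1}{- \frac{946}{4474548} - \frac{3029036}{-2040292}} = \frac{1}{\left(-946\right) \frac{1}{4474548} - - \frac{757259}{510073}} = \frac{1}{- \frac{473}{2237274} + \frac{757259}{510073}} = \frac{1}{\frac{1693954607437}{1141173061002}} = \frac{1141173061002}{1693954607437}$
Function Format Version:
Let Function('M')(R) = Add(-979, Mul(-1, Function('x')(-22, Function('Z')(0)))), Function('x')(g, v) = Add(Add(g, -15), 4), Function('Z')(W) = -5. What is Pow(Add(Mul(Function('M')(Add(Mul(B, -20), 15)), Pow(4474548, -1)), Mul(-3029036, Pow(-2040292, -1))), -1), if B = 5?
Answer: Rational(1141173061002, 1693954607437) ≈ 0.67367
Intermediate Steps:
Function('x')(g, v) = Add(-11, g) (Function('x')(g, v) = Add(Add(-15, g), 4) = Add(-11, g))
Function('M')(R) = -946 (Function('M')(R) = Add(-979, Mul(-1, Add(-11, -22))) = Add(-979, Mul(-1, -33)) = Add(-979, 33) = -946)
Pow(Add(Mul(Function('M')(Add(Mul(B, -20), 15)), Pow(4474548, -1)), Mul(-3029036, Pow(-2040292, -1))), -1) = Pow(Add(Mul(-946, Pow(4474548, -1)), Mul(-3029036, Pow(-2040292, -1))), -1) = Pow(Add(Mul(-946, Rational(1, 4474548)), Mul(-3029036, Rational(-1, 2040292))), -1) = Pow(Add(Rational(-473, 2237274), Rational(757259, 510073)), -1) = Pow(Rational(1693954607437, 1141173061002), -1) = Rational(1141173061002, 1693954607437)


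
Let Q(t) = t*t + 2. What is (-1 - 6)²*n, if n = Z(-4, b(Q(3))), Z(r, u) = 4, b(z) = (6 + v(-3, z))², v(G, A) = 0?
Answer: 196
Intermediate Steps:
Q(t) = 2 + t² (Q(t) = t² + 2 = 2 + t²)
b(z) = 36 (b(z) = (6 + 0)² = 6² = 36)
n = 4
(-1 - 6)²*n = (-1 - 6)²*4 = (-7)²*4 = 49*4 = 196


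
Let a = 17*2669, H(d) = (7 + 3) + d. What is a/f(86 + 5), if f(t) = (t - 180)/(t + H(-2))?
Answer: -4491927/89 ≈ -50471.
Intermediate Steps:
H(d) = 10 + d
a = 45373
f(t) = (-180 + t)/(8 + t) (f(t) = (t - 180)/(t + (10 - 2)) = (-180 + t)/(t + 8) = (-180 + t)/(8 + t))
a/f(86 + 5) = 45373/(((-180 + (86 + 5))/(8 + (86 + 5)))) = 45373/(((-180 + 91)/(8 + 91))) = 45373/((-89/99)) = 45373/(((1/99)*(-89))) = 45373/(-89/99) = 45373*(-99/89) = -4491927/89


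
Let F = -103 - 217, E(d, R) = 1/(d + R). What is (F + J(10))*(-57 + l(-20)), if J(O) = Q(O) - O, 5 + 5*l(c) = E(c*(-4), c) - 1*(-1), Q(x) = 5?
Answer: 225407/12 ≈ 18784.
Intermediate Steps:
E(d, R) = 1/(R + d)
l(c) = -⅘ - 1/(15*c) (l(c) = -1 + (1/(c + c*(-4)) - 1*(-1))/5 = -1 + (1/(c - 4*c) + 1)/5 = -1 + (1/(-3*c) + 1)/5 = -1 + (-1/(3*c) + 1)/5 = -1 + (1 - 1/(3*c))/5 = -1 + (⅕ - 1/(15*c)) = -⅘ - 1/(15*c))
J(O) = 5 - O
F = -320
(F + J(10))*(-57 + l(-20)) = (-320 + (5 - 1*10))*(-57 + (1/15)*(-1 - 12*(-20))/(-20)) = (-320 + (5 - 10))*(-57 + (1/15)*(-1/20)*(-1 + 240)) = (-320 - 5)*(-57 + (1/15)*(-1/20)*239) = -325*(-57 - 239/300) = -325*(-17339/300) = 225407/12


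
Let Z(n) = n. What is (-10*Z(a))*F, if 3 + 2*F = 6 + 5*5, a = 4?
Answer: -560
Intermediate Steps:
F = 14 (F = -3/2 + (6 + 5*5)/2 = -3/2 + (6 + 25)/2 = -3/2 + (½)*31 = -3/2 + 31/2 = 14)
(-10*Z(a))*F = -10*4*14 = -40*14 = -560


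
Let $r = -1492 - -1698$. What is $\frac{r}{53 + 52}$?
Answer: $\frac{206}{105} \approx 1.9619$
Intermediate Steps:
$r = 206$ ($r = -1492 + 1698 = 206$)
$\frac{r}{53 + 52} = \frac{1}{53 + 52} \cdot 206 = \frac{1}{105} \cdot 206 = \frac{206}{105}$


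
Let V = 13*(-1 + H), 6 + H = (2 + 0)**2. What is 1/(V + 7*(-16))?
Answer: -1/151 ≈ -0.0066225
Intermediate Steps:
H = -2 (H = -6 + (2 + 0)**2 = -6 + 2**2 = -6 + 4 = -2)
V = -39 (V = 13*(-1 - 2) = 13*(-3) = -39)
1/(V + 7*(-16)) = 1/(-39 + 7*(-16)) = 1/(-39 - 112) = 1/(-151) = -1/151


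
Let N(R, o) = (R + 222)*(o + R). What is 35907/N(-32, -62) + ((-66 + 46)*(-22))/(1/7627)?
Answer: 59935980893/17860 ≈ 3.3559e+6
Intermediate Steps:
N(R, o) = (222 + R)*(R + o)
35907/N(-32, -62) + ((-66 + 46)*(-22))/(1/7627) = 35907/((-32)² + 222*(-32) + 222*(-62) - 32*(-62)) + ((-66 + 46)*(-22))/(1/7627) = 35907/(1024 - 7104 - 13764 + 1984) + (-20*(-22))/(1/7627) = 35907/(-17860) + 440*7627 = 35907*(-1/17860) + 3355880 = -35907/17860 + 3355880 = 59935980893/17860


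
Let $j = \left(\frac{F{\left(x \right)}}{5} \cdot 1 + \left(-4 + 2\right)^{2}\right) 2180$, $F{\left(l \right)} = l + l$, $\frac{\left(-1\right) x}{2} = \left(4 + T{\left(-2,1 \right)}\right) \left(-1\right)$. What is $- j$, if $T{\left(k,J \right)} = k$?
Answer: $-12208$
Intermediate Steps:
$x = 4$ ($x = - 2 \left(4 - 2\right) \left(-1\right) = - 2 \cdot 2 \left(-1\right) = \left(-2\right) \left(-2\right) = 4$)
$F{\left(l \right)} = 2 l$
$j = 12208$ ($j = \left(\frac{2 \cdot 4}{5} \cdot 1 + \left(-4 + 2\right)^{2}\right) 2180 = \left(8 \cdot \frac{1}{5} \cdot 1 + \left(-2\right)^{2}\right) 2180 = \left(\frac{8}{5} \cdot 1 + 4\right) 2180 = \left(\frac{8}{5} + 4\right) 2180 = \frac{28}{5} \cdot 2180 = 12208$)
$- j = \left(-1\right) 12208 = -12208$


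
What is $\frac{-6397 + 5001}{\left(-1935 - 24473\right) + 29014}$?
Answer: $- \frac{698}{1303} \approx -0.53569$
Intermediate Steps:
$\frac{-6397 + 5001}{\left(-1935 - 24473\right) + 29014} = - \frac{1396}{\left(-1935 - 24473\right) + 29014} = - \frac{1396}{-26408 + 29014} = - \frac{1396}{2606} = \left(-1396\right) \frac{1}{2606} = - \frac{698}{1303}$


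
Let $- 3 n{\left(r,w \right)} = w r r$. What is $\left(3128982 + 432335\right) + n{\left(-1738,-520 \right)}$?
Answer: $\frac{1581418831}{3} \approx 5.2714 \cdot 10^{8}$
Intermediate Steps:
$n{\left(r,w \right)} = - \frac{w r^{2}}{3}$ ($n{\left(r,w \right)} = - \frac{w r r}{3} = - \frac{r w r}{3} = - \frac{w r^{2}}{3}$)
$\left(3128982 + 432335\right) + n{\left(-1738,-520 \right)} = \left(3128982 + 432335\right) - - \frac{520 \left(-1738\right)^{2}}{3} = 3561317 - \left(- \frac{520}{3}\right) 3020644 = 3561317 + \frac{1570734880}{3} = \frac{1581418831}{3}$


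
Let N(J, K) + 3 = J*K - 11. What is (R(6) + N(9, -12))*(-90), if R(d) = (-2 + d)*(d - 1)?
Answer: 9180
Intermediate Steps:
N(J, K) = -14 + J*K (N(J, K) = -3 + (J*K - 11) = -3 + (-11 + J*K) = -14 + J*K)
R(d) = (-1 + d)*(-2 + d) (R(d) = (-2 + d)*(-1 + d) = (-1 + d)*(-2 + d))
(R(6) + N(9, -12))*(-90) = ((2 + 6² - 3*6) + (-14 + 9*(-12)))*(-90) = ((2 + 36 - 18) + (-14 - 108))*(-90) = (20 - 122)*(-90) = -102*(-90) = 9180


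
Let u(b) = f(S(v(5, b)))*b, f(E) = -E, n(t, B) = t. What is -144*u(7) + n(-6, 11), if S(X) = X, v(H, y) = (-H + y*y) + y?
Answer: 51402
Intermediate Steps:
v(H, y) = y + y**2 - H (v(H, y) = (-H + y**2) + y = (y**2 - H) + y = y + y**2 - H)
u(b) = b*(5 - b - b**2) (u(b) = (-(b + b**2 - 1*5))*b = (-(b + b**2 - 5))*b = (-(-5 + b + b**2))*b = (5 - b - b**2)*b = b*(5 - b - b**2))
-144*u(7) + n(-6, 11) = -1008*(5 - 1*7 - 1*7**2) - 6 = -1008*(5 - 7 - 1*49) - 6 = -1008*(5 - 7 - 49) - 6 = -1008*(-51) - 6 = -144*(-357) - 6 = 51408 - 6 = 51402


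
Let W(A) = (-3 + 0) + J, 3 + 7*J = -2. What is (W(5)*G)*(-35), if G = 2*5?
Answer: 1300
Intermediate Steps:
J = -5/7 (J = -3/7 + (1/7)*(-2) = -3/7 - 2/7 = -5/7 ≈ -0.71429)
G = 10
W(A) = -26/7 (W(A) = (-3 + 0) - 5/7 = -3 - 5/7 = -26/7)
(W(5)*G)*(-35) = -26/7*10*(-35) = -260/7*(-35) = 1300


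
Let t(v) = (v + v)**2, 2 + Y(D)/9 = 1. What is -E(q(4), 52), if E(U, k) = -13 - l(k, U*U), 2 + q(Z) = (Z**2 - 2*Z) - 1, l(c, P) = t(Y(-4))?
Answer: 337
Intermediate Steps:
Y(D) = -9 (Y(D) = -18 + 9*1 = -18 + 9 = -9)
t(v) = 4*v**2 (t(v) = (2*v)**2 = 4*v**2)
l(c, P) = 324 (l(c, P) = 4*(-9)**2 = 4*81 = 324)
q(Z) = -3 + Z**2 - 2*Z (q(Z) = -2 + ((Z**2 - 2*Z) - 1) = -2 + (-1 + Z**2 - 2*Z) = -3 + Z**2 - 2*Z)
E(U, k) = -337 (E(U, k) = -13 - 1*324 = -13 - 324 = -337)
-E(q(4), 52) = -1*(-337) = 337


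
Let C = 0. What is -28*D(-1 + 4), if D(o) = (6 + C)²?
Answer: -1008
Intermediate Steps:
D(o) = 36 (D(o) = (6 + 0)² = 6² = 36)
-28*D(-1 + 4) = -28*36 = -1008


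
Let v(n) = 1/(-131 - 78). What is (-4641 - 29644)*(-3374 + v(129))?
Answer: 24176650595/209 ≈ 1.1568e+8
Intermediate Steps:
v(n) = -1/209 (v(n) = 1/(-209) = -1/209)
(-4641 - 29644)*(-3374 + v(129)) = (-4641 - 29644)*(-3374 - 1/209) = -34285*(-705167/209) = 24176650595/209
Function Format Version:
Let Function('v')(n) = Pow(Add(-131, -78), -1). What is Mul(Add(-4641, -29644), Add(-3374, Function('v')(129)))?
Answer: Rational(24176650595, 209) ≈ 1.1568e+8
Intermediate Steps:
Function('v')(n) = Rational(-1, 209) (Function('v')(n) = Pow(-209, -1) = Rational(-1, 209))
Mul(Add(-4641, -29644), Add(-3374, Function('v')(129))) = Mul(Add(-4641, -29644), Add(-3374, Rational(-1, 209))) = Mul(-34285, Rational(-705167, 209)) = Rational(24176650595, 209)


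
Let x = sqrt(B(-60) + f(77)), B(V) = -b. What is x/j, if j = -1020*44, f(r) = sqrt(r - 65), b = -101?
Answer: -sqrt(101 + 2*sqrt(3))/44880 ≈ -0.00022774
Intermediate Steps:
f(r) = sqrt(-65 + r)
B(V) = 101 (B(V) = -1*(-101) = 101)
j = -44880
x = sqrt(101 + 2*sqrt(3)) (x = sqrt(101 + sqrt(-65 + 77)) = sqrt(101 + sqrt(12)) = sqrt(101 + 2*sqrt(3)) ≈ 10.221)
x/j = sqrt(101 + 2*sqrt(3))/(-44880) = sqrt(101 + 2*sqrt(3))*(-1/44880) = -sqrt(101 + 2*sqrt(3))/44880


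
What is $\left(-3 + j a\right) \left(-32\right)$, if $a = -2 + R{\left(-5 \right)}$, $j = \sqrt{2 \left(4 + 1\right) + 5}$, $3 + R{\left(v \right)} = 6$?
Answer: $96 - 32 \sqrt{15} \approx -27.935$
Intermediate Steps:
$R{\left(v \right)} = 3$ ($R{\left(v \right)} = -3 + 6 = 3$)
$j = \sqrt{15}$ ($j = \sqrt{2 \cdot 5 + 5} = \sqrt{10 + 5} = \sqrt{15} \approx 3.873$)
$a = 1$ ($a = -2 + 3 = 1$)
$\left(-3 + j a\right) \left(-32\right) = \left(-3 + \sqrt{15} \cdot 1\right) \left(-32\right) = \left(-3 + \sqrt{15}\right) \left(-32\right) = 96 - 32 \sqrt{15}$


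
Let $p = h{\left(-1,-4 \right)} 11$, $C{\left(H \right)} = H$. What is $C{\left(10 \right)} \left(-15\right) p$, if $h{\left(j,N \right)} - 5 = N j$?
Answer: $-14850$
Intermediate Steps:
$h{\left(j,N \right)} = 5 + N j$
$p = 99$ ($p = \left(5 - -4\right) 11 = \left(5 + 4\right) 11 = 9 \cdot 11 = 99$)
$C{\left(10 \right)} \left(-15\right) p = 10 \left(-15\right) 99 = \left(-150\right) 99 = -14850$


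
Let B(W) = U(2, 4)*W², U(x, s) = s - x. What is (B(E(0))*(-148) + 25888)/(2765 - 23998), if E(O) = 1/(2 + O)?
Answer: -25814/21233 ≈ -1.2157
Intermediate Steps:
B(W) = 2*W² (B(W) = (4 - 1*2)*W² = (4 - 2)*W² = 2*W²)
(B(E(0))*(-148) + 25888)/(2765 - 23998) = ((2*(1/(2 + 0))²)*(-148) + 25888)/(2765 - 23998) = ((2*(1/2)²)*(-148) + 25888)/(-21233) = ((2*(½)²)*(-148) + 25888)*(-1/21233) = ((2*(¼))*(-148) + 25888)*(-1/21233) = ((½)*(-148) + 25888)*(-1/21233) = (-74 + 25888)*(-1/21233) = 25814*(-1/21233) = -25814/21233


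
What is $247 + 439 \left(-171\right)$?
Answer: $-74822$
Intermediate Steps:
$247 + 439 \left(-171\right) = 247 - 75069 = -74822$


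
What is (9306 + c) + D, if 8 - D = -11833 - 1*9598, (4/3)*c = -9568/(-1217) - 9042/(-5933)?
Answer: 444087803477/14440922 ≈ 30752.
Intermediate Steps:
c = 101656587/14440922 (c = 3*(-9568/(-1217) - 9042/(-5933))/4 = 3*(-9568*(-1/1217) - 9042*(-1/5933))/4 = 3*(9568/1217 + 9042/5933)/4 = (¾)*(67771058/7220461) = 101656587/14440922 ≈ 7.0395)
D = 21439 (D = 8 - (-11833 - 1*9598) = 8 - (-11833 - 9598) = 8 - 1*(-21431) = 8 + 21431 = 21439)
(9306 + c) + D = (9306 + 101656587/14440922) + 21439 = 134488876719/14440922 + 21439 = 444087803477/14440922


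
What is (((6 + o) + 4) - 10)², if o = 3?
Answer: 9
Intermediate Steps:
(((6 + o) + 4) - 10)² = (((6 + 3) + 4) - 10)² = ((9 + 4) - 10)² = (13 - 10)² = 3² = 9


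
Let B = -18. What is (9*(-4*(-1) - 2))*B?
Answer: -324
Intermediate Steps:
(9*(-4*(-1) - 2))*B = (9*(-4*(-1) - 2))*(-18) = (9*(4 - 2))*(-18) = (9*2)*(-18) = 18*(-18) = -324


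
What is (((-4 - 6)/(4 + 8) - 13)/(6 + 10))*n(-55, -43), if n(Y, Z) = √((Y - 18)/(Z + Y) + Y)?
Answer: -83*I*√10634/1344 ≈ -6.3684*I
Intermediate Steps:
n(Y, Z) = √(Y + (-18 + Y)/(Y + Z)) (n(Y, Z) = √((-18 + Y)/(Y + Z) + Y) = √(Y + (-18 + Y)/(Y + Z)))
(((-4 - 6)/(4 + 8) - 13)/(6 + 10))*n(-55, -43) = (((-4 - 6)/(4 + 8) - 13)/(6 + 10))*√((-18 - 55 - 55*(-55 - 43))/(-55 - 43)) = ((-10/12 - 13)/16)*√((-18 - 55 - 55*(-98))/(-98)) = ((-10*1/12 - 13)*(1/16))*√(-(-18 - 55 + 5390)/98) = ((-⅚ - 13)*(1/16))*√(-1/98*5317) = (-83/6*1/16)*√(-5317/98) = -83*I*√10634/1344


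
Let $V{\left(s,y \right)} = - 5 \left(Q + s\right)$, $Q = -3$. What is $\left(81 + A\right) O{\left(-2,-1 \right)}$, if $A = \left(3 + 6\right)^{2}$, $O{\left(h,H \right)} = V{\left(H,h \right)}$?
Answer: $3240$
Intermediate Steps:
$V{\left(s,y \right)} = 15 - 5 s$ ($V{\left(s,y \right)} = - 5 \left(-3 + s\right) = 15 - 5 s$)
$O{\left(h,H \right)} = 15 - 5 H$
$A = 81$ ($A = 9^{2} = 81$)
$\left(81 + A\right) O{\left(-2,-1 \right)} = \left(81 + 81\right) \left(15 - -5\right) = 162 \left(15 + 5\right) = 162 \cdot 20 = 3240$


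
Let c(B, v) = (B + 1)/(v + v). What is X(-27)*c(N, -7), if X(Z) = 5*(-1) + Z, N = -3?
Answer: -32/7 ≈ -4.5714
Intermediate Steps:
X(Z) = -5 + Z
c(B, v) = (1 + B)/(2*v) (c(B, v) = (1 + B)/((2*v)) = (1 + B)*(1/(2*v)) = (1 + B)/(2*v))
X(-27)*c(N, -7) = (-5 - 27)*((½)*(1 - 3)/(-7)) = -16*(-1)*(-2)/7 = -32*⅐ = -32/7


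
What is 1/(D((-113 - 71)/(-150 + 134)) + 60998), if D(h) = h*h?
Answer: 4/244521 ≈ 1.6359e-5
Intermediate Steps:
D(h) = h²
1/(D((-113 - 71)/(-150 + 134)) + 60998) = 1/(((-113 - 71)/(-150 + 134))² + 60998) = 1/((-184/(-16))² + 60998) = 1/((-184*(-1/16))² + 60998) = 1/((23/2)² + 60998) = 1/(529/4 + 60998) = 1/(244521/4) = 4/244521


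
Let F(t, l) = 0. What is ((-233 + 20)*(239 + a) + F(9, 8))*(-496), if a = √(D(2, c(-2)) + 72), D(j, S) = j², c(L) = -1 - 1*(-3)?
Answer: 25249872 + 211296*√19 ≈ 2.6171e+7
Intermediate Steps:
c(L) = 2 (c(L) = -1 + 3 = 2)
a = 2*√19 (a = √(2² + 72) = √(4 + 72) = √76 = 2*√19 ≈ 8.7178)
((-233 + 20)*(239 + a) + F(9, 8))*(-496) = ((-233 + 20)*(239 + 2*√19) + 0)*(-496) = (-213*(239 + 2*√19) + 0)*(-496) = ((-50907 - 426*√19) + 0)*(-496) = (-50907 - 426*√19)*(-496) = 25249872 + 211296*√19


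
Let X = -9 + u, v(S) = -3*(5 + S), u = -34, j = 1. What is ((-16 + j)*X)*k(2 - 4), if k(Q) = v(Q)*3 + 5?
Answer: -14190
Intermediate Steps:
v(S) = -15 - 3*S
k(Q) = -40 - 9*Q (k(Q) = (-15 - 3*Q)*3 + 5 = (-45 - 9*Q) + 5 = -40 - 9*Q)
X = -43 (X = -9 - 34 = -43)
((-16 + j)*X)*k(2 - 4) = ((-16 + 1)*(-43))*(-40 - 9*(2 - 4)) = (-15*(-43))*(-40 - 9*(-2)) = 645*(-40 + 18) = 645*(-22) = -14190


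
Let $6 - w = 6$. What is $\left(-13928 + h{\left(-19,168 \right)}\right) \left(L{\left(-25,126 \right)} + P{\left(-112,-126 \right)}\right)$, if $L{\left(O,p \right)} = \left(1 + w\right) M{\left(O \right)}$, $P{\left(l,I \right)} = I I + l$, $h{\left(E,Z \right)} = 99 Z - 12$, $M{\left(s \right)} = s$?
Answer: $42369388$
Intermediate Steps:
$w = 0$ ($w = 6 - 6 = 0$)
$h{\left(E,Z \right)} = -12 + 99 Z$
$P{\left(l,I \right)} = l + I^{2}$ ($P{\left(l,I \right)} = I^{2} + l = l + I^{2}$)
$L{\left(O,p \right)} = O$ ($L{\left(O,p \right)} = \left(1 + 0\right) O = 1 O = O$)
$\left(-13928 + h{\left(-19,168 \right)}\right) \left(L{\left(-25,126 \right)} + P{\left(-112,-126 \right)}\right) = \left(-13928 + \left(-12 + 99 \cdot 168\right)\right) \left(-25 - \left(112 - \left(-126\right)^{2}\right)\right) = \left(-13928 + \left(-12 + 16632\right)\right) \left(-25 + \left(-112 + 15876\right)\right) = \left(-13928 + 16620\right) \left(-25 + 15764\right) = 2692 \cdot 15739 = 42369388$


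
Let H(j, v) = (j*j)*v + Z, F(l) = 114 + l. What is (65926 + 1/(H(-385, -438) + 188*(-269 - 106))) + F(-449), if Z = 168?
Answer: 4262948123261/64992882 ≈ 65591.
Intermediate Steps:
H(j, v) = 168 + v*j² (H(j, v) = (j*j)*v + 168 = j²*v + 168 = v*j² + 168 = 168 + v*j²)
(65926 + 1/(H(-385, -438) + 188*(-269 - 106))) + F(-449) = (65926 + 1/((168 - 438*(-385)²) + 188*(-269 - 106))) + (114 - 449) = (65926 + 1/((168 - 438*148225) + 188*(-375))) - 335 = (65926 + 1/((168 - 64922550) - 70500)) - 335 = (65926 + 1/(-64922382 - 70500)) - 335 = (65926 + 1/(-64992882)) - 335 = (65926 - 1/64992882) - 335 = 4284720738731/64992882 - 335 = 4262948123261/64992882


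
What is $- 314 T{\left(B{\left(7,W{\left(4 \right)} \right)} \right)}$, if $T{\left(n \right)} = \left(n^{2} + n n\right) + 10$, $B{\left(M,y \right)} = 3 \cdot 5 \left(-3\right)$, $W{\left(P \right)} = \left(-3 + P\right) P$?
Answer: $-1274840$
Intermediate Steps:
$W{\left(P \right)} = P \left(-3 + P\right)$
$B{\left(M,y \right)} = -45$ ($B{\left(M,y \right)} = 15 \left(-3\right) = -45$)
$T{\left(n \right)} = 10 + 2 n^{2}$ ($T{\left(n \right)} = \left(n^{2} + n^{2}\right) + 10 = 2 n^{2} + 10 = 10 + 2 n^{2}$)
$- 314 T{\left(B{\left(7,W{\left(4 \right)} \right)} \right)} = - 314 \left(10 + 2 \left(-45\right)^{2}\right) = - 314 \left(10 + 2 \cdot 2025\right) = - 314 \left(10 + 4050\right) = \left(-314\right) 4060 = -1274840$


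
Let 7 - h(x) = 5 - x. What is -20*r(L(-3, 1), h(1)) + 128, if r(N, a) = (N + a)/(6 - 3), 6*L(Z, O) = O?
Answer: 962/9 ≈ 106.89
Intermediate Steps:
h(x) = 2 + x (h(x) = 7 - (5 - x) = 7 + (-5 + x) = 2 + x)
L(Z, O) = O/6
r(N, a) = N/3 + a/3 (r(N, a) = (N + a)/3 = (N + a)*(⅓) = N/3 + a/3)
-20*r(L(-3, 1), h(1)) + 128 = -20*(((⅙)*1)/3 + (2 + 1)/3) + 128 = -20*((⅓)*(⅙) + (⅓)*3) + 128 = -20*(1/18 + 1) + 128 = -20*19/18 + 128 = -190/9 + 128 = 962/9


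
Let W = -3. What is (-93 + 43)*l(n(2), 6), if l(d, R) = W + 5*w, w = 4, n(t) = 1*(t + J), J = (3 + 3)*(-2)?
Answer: -850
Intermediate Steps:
J = -12 (J = 6*(-2) = -12)
n(t) = -12 + t (n(t) = 1*(t - 12) = 1*(-12 + t) = -12 + t)
l(d, R) = 17 (l(d, R) = -3 + 5*4 = -3 + 20 = 17)
(-93 + 43)*l(n(2), 6) = (-93 + 43)*17 = -50*17 = -850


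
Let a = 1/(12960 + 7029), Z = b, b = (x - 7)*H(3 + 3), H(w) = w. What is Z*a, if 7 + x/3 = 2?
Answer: -44/6663 ≈ -0.0066036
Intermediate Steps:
x = -15 (x = -21 + 3*2 = -21 + 6 = -15)
b = -132 (b = (-15 - 7)*(3 + 3) = -22*6 = -132)
Z = -132
a = 1/19989 ≈ 5.0028e-5
Z*a = -132*1/19989 = -44/6663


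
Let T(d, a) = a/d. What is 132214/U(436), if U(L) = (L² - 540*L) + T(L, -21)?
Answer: -57645304/19770005 ≈ -2.9158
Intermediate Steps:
U(L) = L² - 540*L - 21/L (U(L) = (L² - 540*L) - 21/L = L² - 540*L - 21/L)
132214/U(436) = 132214/(((-21 + 436²*(-540 + 436))/436)) = 132214/(((-21 + 190096*(-104))/436)) = 132214/(((-21 - 19769984)/436)) = 132214/(((1/436)*(-19770005))) = 132214/(-19770005/436) = 132214*(-436/19770005) = -57645304/19770005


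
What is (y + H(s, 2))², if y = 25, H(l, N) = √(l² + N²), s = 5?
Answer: (25 + √29)² ≈ 923.26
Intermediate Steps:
H(l, N) = √(N² + l²)
(y + H(s, 2))² = (25 + √(2² + 5²))² = (25 + √(4 + 25))² = (25 + √29)²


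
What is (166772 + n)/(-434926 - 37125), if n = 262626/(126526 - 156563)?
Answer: -715581134/2025570841 ≈ -0.35327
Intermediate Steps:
n = -37518/4291 (n = 262626/(-30037) = 262626*(-1/30037) = -37518/4291 ≈ -8.7434)
(166772 + n)/(-434926 - 37125) = (166772 - 37518/4291)/(-434926 - 37125) = (715581134/4291)/(-472051) = (715581134/4291)*(-1/472051) = -715581134/2025570841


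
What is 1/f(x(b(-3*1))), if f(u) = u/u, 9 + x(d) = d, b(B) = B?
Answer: 1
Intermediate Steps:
x(d) = -9 + d
f(u) = 1
1/f(x(b(-3*1))) = 1/1 = 1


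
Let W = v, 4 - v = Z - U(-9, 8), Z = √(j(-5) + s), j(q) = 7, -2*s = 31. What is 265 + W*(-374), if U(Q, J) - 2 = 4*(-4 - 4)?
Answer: 9989 + 187*I*√34 ≈ 9989.0 + 1090.4*I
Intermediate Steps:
s = -31/2 (s = -½*31 = -31/2 ≈ -15.500)
U(Q, J) = -30 (U(Q, J) = 2 + 4*(-4 - 4) = 2 + 4*(-8) = 2 - 32 = -30)
Z = I*√34/2 (Z = √(7 - 31/2) = √(-17/2) = I*√34/2 ≈ 2.9155*I)
v = -26 - I*√34/2 (v = 4 - (I*√34/2 - 1*(-30)) = 4 - (I*√34/2 + 30) = 4 - (30 + I*√34/2) = 4 + (-30 - I*√34/2) = -26 - I*√34/2 ≈ -26.0 - 2.9155*I)
W = -26 - I*√34/2 ≈ -26.0 - 2.9155*I
265 + W*(-374) = 265 + (-26 - I*√34/2)*(-374) = 265 + (9724 + 187*I*√34) = 9989 + 187*I*√34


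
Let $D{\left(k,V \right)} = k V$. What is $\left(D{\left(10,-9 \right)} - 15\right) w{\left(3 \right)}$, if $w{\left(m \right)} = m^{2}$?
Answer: $-945$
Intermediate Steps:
$D{\left(k,V \right)} = V k$
$\left(D{\left(10,-9 \right)} - 15\right) w{\left(3 \right)} = \left(\left(-9\right) 10 - 15\right) 3^{2} = \left(-90 - 15\right) 9 = \left(-105\right) 9 = -945$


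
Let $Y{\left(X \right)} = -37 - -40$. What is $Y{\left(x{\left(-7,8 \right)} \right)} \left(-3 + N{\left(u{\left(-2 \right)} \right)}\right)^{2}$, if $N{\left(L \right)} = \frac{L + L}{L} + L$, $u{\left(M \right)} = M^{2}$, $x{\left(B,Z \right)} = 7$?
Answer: $27$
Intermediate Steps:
$N{\left(L \right)} = 2 + L$ ($N{\left(L \right)} = \frac{2 L}{L} + L = 2 + L$)
$Y{\left(X \right)} = 3$ ($Y{\left(X \right)} = -37 + 40 = 3$)
$Y{\left(x{\left(-7,8 \right)} \right)} \left(-3 + N{\left(u{\left(-2 \right)} \right)}\right)^{2} = 3 \left(-3 + \left(2 + \left(-2\right)^{2}\right)\right)^{2} = 3 \left(-3 + \left(2 + 4\right)\right)^{2} = 3 \left(-3 + 6\right)^{2} = 3 \cdot 3^{2} = 3 \cdot 9 = 27$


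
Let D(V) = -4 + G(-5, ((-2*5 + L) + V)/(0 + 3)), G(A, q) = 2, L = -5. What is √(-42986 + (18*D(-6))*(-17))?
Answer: I*√42374 ≈ 205.85*I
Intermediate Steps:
D(V) = -2 (D(V) = -4 + 2 = -2)
√(-42986 + (18*D(-6))*(-17)) = √(-42986 + (18*(-2))*(-17)) = √(-42986 - 36*(-17)) = √(-42986 + 612) = √(-42374) = I*√42374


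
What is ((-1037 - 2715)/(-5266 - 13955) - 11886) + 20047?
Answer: 156866333/19221 ≈ 8161.2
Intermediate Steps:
((-1037 - 2715)/(-5266 - 13955) - 11886) + 20047 = (-3752/(-19221) - 11886) + 20047 = (-3752*(-1/19221) - 11886) + 20047 = (3752/19221 - 11886) + 20047 = -228457054/19221 + 20047 = 156866333/19221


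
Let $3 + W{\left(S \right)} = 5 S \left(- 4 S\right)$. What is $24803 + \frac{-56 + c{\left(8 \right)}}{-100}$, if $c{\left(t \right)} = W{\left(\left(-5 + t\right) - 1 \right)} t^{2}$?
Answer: $\frac{621417}{25} \approx 24857.0$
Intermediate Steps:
$W{\left(S \right)} = -3 - 20 S^{2}$ ($W{\left(S \right)} = -3 + 5 S \left(- 4 S\right) = -3 - 20 S^{2}$)
$c{\left(t \right)} = t^{2} \left(-3 - 20 \left(-6 + t\right)^{2}\right)$ ($c{\left(t \right)} = \left(-3 - 20 \left(\left(-5 + t\right) - 1\right)^{2}\right) t^{2} = \left(-3 - 20 \left(-6 + t\right)^{2}\right) t^{2} = t^{2} \left(-3 - 20 \left(-6 + t\right)^{2}\right)$)
$24803 + \frac{-56 + c{\left(8 \right)}}{-100} = 24803 + \frac{-56 + 8^{2} \left(-3 - 20 \left(-6 + 8\right)^{2}\right)}{-100} = 24803 - \frac{-56 + 64 \left(-3 - 20 \cdot 2^{2}\right)}{100} = 24803 - \frac{-56 + 64 \left(-3 - 80\right)}{100} = 24803 - \frac{-56 + 64 \left(-83\right)}{100} = 24803 - \frac{-56 - 5312}{100} = 24803 - - \frac{1342}{25} = 24803 + \frac{1342}{25} = \frac{621417}{25}$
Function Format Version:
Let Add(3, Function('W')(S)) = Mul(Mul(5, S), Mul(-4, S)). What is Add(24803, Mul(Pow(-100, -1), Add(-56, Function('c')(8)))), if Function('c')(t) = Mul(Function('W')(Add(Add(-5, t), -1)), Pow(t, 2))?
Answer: Rational(621417, 25) ≈ 24857.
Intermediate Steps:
Function('W')(S) = Add(-3, Mul(-20, Pow(S, 2))) (Function('W')(S) = Add(-3, Mul(Mul(5, S), Mul(-4, S))) = Add(-3, Mul(-20, Pow(S, 2))))
Function('c')(t) = Mul(Pow(t, 2), Add(-3, Mul(-20, Pow(Add(-6, t), 2)))) (Function('c')(t) = Mul(Add(-3, Mul(-20, Pow(Add(Add(-5, t), -1), 2))), Pow(t, 2)) = Mul(Add(-3, Mul(-20, Pow(Add(-6, t), 2))), Pow(t, 2)) = Mul(Pow(t, 2), Add(-3, Mul(-20, Pow(Add(-6, t), 2)))))
Add(24803, Mul(Pow(-100, -1), Add(-56, Function('c')(8)))) = Add(24803, Mul(Pow(-100, -1), Add(-56, Mul(Pow(8, 2), Add(-3, Mul(-20, Pow(Add(-6, 8), 2))))))) = Add(24803, Mul(Rational(-1, 100), Add(-56, Mul(64, Add(-3, Mul(-20, Pow(2, 2))))))) = Add(24803, Mul(Rational(-1, 100), Add(-56, Mul(64, Add(-3, Mul(-20, 4)))))) = Add(24803, Mul(Rational(-1, 100), Add(-56, Mul(64, Add(-3, -80))))) = Add(24803, Mul(Rational(-1, 100), Add(-56, Mul(64, -83)))) = Add(24803, Mul(Rational(-1, 100), Add(-56, -5312))) = Add(24803, Mul(Rational(-1, 100), -5368)) = Add(24803, Rational(1342, 25)) = Rational(621417, 25)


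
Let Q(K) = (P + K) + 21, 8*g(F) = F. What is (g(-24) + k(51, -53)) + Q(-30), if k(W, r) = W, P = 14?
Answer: 53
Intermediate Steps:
g(F) = F/8
Q(K) = 35 + K (Q(K) = (14 + K) + 21 = 35 + K)
(g(-24) + k(51, -53)) + Q(-30) = ((⅛)*(-24) + 51) + (35 - 30) = (-3 + 51) + 5 = 48 + 5 = 53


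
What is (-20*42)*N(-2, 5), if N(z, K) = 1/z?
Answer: 420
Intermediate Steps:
N(z, K) = 1/z
(-20*42)*N(-2, 5) = -20*42/(-2) = -840*(-½) = 420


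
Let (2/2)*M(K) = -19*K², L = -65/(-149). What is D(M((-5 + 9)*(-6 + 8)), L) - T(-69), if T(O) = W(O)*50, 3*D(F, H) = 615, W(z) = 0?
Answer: 205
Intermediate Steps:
L = 65/149 (L = -65*(-1/149) = 65/149 ≈ 0.43624)
M(K) = -19*K²
D(F, H) = 205 (D(F, H) = (⅓)*615 = 205)
T(O) = 0 (T(O) = 0*50 = 0)
D(M((-5 + 9)*(-6 + 8)), L) - T(-69) = 205 - 1*0 = 205 + 0 = 205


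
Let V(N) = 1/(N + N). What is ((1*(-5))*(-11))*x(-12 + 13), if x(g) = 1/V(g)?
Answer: 110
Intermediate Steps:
V(N) = 1/(2*N)
x(g) = 2*g (x(g) = 1/(1/(2*g)) = 2*g)
((1*(-5))*(-11))*x(-12 + 13) = ((1*(-5))*(-11))*(2*(-12 + 13)) = (-5*(-11))*(2*1) = 55*2 = 110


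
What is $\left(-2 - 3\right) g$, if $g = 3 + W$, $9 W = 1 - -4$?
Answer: $- \frac{160}{9} \approx -17.778$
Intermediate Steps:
$W = \frac{5}{9}$ ($W = \frac{1 - -4}{9} = \frac{1 + 4}{9} = \frac{1}{9} \cdot 5 = \frac{5}{9} \approx 0.55556$)
$g = \frac{32}{9}$ ($g = 3 + \frac{5}{9} = \frac{32}{9} \approx 3.5556$)
$\left(-2 - 3\right) g = \left(-2 - 3\right) \frac{32}{9} = \left(-5\right) \frac{32}{9} = - \frac{160}{9}$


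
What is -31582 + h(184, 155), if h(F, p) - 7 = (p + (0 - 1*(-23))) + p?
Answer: -31242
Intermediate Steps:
h(F, p) = 30 + 2*p (h(F, p) = 7 + ((p + (0 - 1*(-23))) + p) = 7 + ((p + (0 + 23)) + p) = 7 + ((p + 23) + p) = 7 + ((23 + p) + p) = 7 + (23 + 2*p) = 30 + 2*p)
-31582 + h(184, 155) = -31582 + (30 + 2*155) = -31582 + (30 + 310) = -31582 + 340 = -31242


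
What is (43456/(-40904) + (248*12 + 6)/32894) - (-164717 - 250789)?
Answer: 34941276664945/84093511 ≈ 4.1551e+5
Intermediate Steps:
(43456/(-40904) + (248*12 + 6)/32894) - (-164717 - 250789) = (43456*(-1/40904) + (2976 + 6)*(1/32894)) - 1*(-415506) = (-5432/5113 + 2982*(1/32894)) + 415506 = (-5432/5113 + 1491/16447) + 415506 = -81716621/84093511 + 415506 = 34941276664945/84093511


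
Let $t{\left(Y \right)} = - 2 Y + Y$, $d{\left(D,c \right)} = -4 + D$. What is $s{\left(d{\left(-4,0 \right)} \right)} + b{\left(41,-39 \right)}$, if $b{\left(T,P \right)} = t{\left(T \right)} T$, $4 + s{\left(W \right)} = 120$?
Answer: $-1565$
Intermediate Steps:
$t{\left(Y \right)} = - Y$
$s{\left(W \right)} = 116$ ($s{\left(W \right)} = -4 + 120 = 116$)
$b{\left(T,P \right)} = - T^{2}$ ($b{\left(T,P \right)} = - T T = - T^{2}$)
$s{\left(d{\left(-4,0 \right)} \right)} + b{\left(41,-39 \right)} = 116 - 41^{2} = 116 - 1681 = -1565$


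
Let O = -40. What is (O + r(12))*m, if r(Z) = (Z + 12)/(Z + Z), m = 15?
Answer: -585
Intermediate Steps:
r(Z) = (12 + Z)/(2*Z) (r(Z) = (12 + Z)/((2*Z)) = (12 + Z)*(1/(2*Z)) = (12 + Z)/(2*Z))
(O + r(12))*m = (-40 + (1/2)*(12 + 12)/12)*15 = (-40 + (1/2)*(1/12)*24)*15 = (-40 + 1)*15 = -39*15 = -585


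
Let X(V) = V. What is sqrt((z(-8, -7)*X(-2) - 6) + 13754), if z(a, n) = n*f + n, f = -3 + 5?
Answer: sqrt(13790) ≈ 117.43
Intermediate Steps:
f = 2
z(a, n) = 3*n (z(a, n) = n*2 + n = 2*n + n = 3*n)
sqrt((z(-8, -7)*X(-2) - 6) + 13754) = sqrt(((3*(-7))*(-2) - 6) + 13754) = sqrt((-21*(-2) - 6) + 13754) = sqrt((42 - 6) + 13754) = sqrt(36 + 13754) = sqrt(13790)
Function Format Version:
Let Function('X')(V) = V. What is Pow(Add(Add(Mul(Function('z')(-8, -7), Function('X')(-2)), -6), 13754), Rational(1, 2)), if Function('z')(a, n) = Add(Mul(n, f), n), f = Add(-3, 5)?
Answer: Pow(13790, Rational(1, 2)) ≈ 117.43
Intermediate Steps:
f = 2
Function('z')(a, n) = Mul(3, n) (Function('z')(a, n) = Add(Mul(n, 2), n) = Add(Mul(2, n), n) = Mul(3, n))
Pow(Add(Add(Mul(Function('z')(-8, -7), Function('X')(-2)), -6), 13754), Rational(1, 2)) = Pow(Add(Add(Mul(Mul(3, -7), -2), -6), 13754), Rational(1, 2)) = Pow(Add(Add(Mul(-21, -2), -6), 13754), Rational(1, 2)) = Pow(Add(Add(42, -6), 13754), Rational(1, 2)) = Pow(Add(36, 13754), Rational(1, 2)) = Pow(13790, Rational(1, 2))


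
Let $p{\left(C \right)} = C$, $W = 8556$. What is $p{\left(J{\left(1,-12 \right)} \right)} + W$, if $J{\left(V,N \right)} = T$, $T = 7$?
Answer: $8563$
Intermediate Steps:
$J{\left(V,N \right)} = 7$
$p{\left(J{\left(1,-12 \right)} \right)} + W = 7 + 8556 = 8563$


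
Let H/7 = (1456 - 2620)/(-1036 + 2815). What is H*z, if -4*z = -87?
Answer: -59073/593 ≈ -99.617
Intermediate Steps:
z = 87/4 (z = -¼*(-87) = 87/4 ≈ 21.750)
H = -2716/593 (H = 7*((1456 - 2620)/(-1036 + 2815)) = 7*(-1164/1779) = 7*(-1164*1/1779) = 7*(-388/593) = -2716/593 ≈ -4.5801)
H*z = -2716/593*87/4 = -59073/593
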